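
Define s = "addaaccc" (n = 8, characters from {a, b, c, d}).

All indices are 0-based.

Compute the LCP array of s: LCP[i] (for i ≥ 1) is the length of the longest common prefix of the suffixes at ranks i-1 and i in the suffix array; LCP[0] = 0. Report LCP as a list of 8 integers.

rank | idx | suffix
   0 |   3 | aaccc
   1 |   4 | accc
   2 |   0 | addaaccc
   3 |   7 | c
   4 |   6 | cc
   5 |   5 | ccc
   6 |   2 | daaccc
   7 |   1 | ddaaccc

SA = [3, 4, 0, 7, 6, 5, 2, 1]
rank  pair      lcp
   1  s[3:],s[4:]  1  'a'
   2  s[4:],s[0:]  1  'a'
   3  s[0:],s[7:]  0  ''
   4  s[7:],s[6:]  1  'c'
   5  s[6:],s[5:]  2  'cc'
   6  s[5:],s[2:]  0  ''
   7  s[2:],s[1:]  1  'd'

[0, 1, 1, 0, 1, 2, 0, 1]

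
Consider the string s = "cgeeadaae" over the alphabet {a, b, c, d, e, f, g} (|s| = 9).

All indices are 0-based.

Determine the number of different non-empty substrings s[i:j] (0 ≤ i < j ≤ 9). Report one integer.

sorted suffixes:
  #0 SA[0]=6  'aae'
  #1 SA[1]=4  'adaae'
  #2 SA[2]=7  'ae'
  #3 SA[3]=0  'cgeeadaae'
  #4 SA[4]=5  'daae'
  #5 SA[5]=8  'e'
  #6 SA[6]=3  'eadaae'
  #7 SA[7]=2  'eeadaae'
  #8 SA[8]=1  'geeadaae'

SA = [6, 4, 7, 0, 5, 8, 3, 2, 1]
rank  pair      lcp
   1  s[6:],s[4:]  1  'a'
   2  s[4:],s[7:]  1  'a'
   3  s[7:],s[0:]  0  ''
   4  s[0:],s[5:]  0  ''
   5  s[5:],s[8:]  0  ''
   6  s[8:],s[3:]  1  'e'
   7  s[3:],s[2:]  1  'e'
   8  s[2:],s[1:]  0  ''

n(n+1)/2 = 9·10/2 = 45
Σ LCP = 0 + 1 + 1 + 0 + 0 + 0 + 1 + 1 + 0 = 4
distinct = 45 − 4 = 41

41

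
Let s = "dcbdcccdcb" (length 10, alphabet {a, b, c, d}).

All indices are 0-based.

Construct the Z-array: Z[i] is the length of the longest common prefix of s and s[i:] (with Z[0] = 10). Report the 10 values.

[10, 0, 0, 2, 0, 0, 0, 3, 0, 0]

Z[0]=10
i=1: i≥r, start 0; Z[1]=0
i=2: i≥r, start 0; Z[2]=0
i=3: i≥r, start 0; Z[3]=2 scan→box=[3,5)
i=4: min(r-i=1, Z[1]=0)=0; Z[4]=0
i=5: i≥r, start 0; Z[5]=0
i=6: i≥r, start 0; Z[6]=0
i=7: i≥r, start 0; Z[7]=3 scan→box=[7,10)
i=8: min(r-i=2, Z[1]=0)=0; Z[8]=0
i=9: min(r-i=1, Z[2]=0)=0; Z[9]=0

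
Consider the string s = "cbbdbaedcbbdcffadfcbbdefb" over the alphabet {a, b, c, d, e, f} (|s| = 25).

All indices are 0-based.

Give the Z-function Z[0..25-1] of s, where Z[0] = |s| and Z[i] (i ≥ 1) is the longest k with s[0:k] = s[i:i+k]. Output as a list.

[25, 0, 0, 0, 0, 0, 0, 0, 4, 0, 0, 0, 1, 0, 0, 0, 0, 0, 4, 0, 0, 0, 0, 0, 0]

Z[0]=25
i=1: outside box; Z[1]=0
i=2: outside box; Z[2]=0
i=3: outside box; Z[3]=0
i=4: outside box; Z[4]=0
i=5: outside box; Z[5]=0
i=6: outside box; Z[6]=0
i=7: outside box; Z[7]=0
i=8: outside box; Z[8]=4 scan→box=[8,12)
i=9: min(r-i=3, Z[1]=0)=0; Z[9]=0
i=10: min(r-i=2, Z[2]=0)=0; Z[10]=0
i=11: min(r-i=1, Z[3]=0)=0; Z[11]=0
i=12: outside box; Z[12]=1 scan→box=[12,13)
i=13: outside box; Z[13]=0
i=14: outside box; Z[14]=0
i=15: outside box; Z[15]=0
i=16: outside box; Z[16]=0
i=17: outside box; Z[17]=0
i=18: outside box; Z[18]=4 scan→box=[18,22)
i=19: min(r-i=3, Z[1]=0)=0; Z[19]=0
i=20: min(r-i=2, Z[2]=0)=0; Z[20]=0
i=21: min(r-i=1, Z[3]=0)=0; Z[21]=0
i=22: outside box; Z[22]=0
i=23: outside box; Z[23]=0
i=24: outside box; Z[24]=0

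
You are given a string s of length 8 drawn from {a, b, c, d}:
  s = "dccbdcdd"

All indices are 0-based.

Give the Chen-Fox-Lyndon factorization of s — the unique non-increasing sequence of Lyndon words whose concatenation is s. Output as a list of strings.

emit factor 1: 'd' (i=0, period=1)
emit factor 2: 'c' (i=1, period=1)
emit factor 3: 'c' (i=2, period=1)
emit factor 4: 'bdcdd' (i=3, period=5)

["d", "c", "c", "bdcdd"]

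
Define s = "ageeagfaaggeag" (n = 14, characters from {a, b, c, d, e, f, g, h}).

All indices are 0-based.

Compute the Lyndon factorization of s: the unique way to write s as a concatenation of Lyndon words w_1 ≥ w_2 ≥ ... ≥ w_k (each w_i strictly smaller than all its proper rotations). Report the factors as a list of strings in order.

emit factor 1: 'ageeagf' (i=0, period=7)
emit factor 2: 'aaggeag' (i=7, period=7)

["ageeagf", "aaggeag"]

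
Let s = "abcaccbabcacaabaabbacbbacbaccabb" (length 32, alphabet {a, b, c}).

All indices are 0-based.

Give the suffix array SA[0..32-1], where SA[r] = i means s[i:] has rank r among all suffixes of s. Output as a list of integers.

[12, 15, 13, 29, 16, 7, 0, 10, 23, 19, 26, 3, 31, 14, 6, 22, 18, 25, 30, 21, 17, 8, 1, 11, 28, 9, 2, 5, 24, 20, 27, 4]

rank | idx | suffix
   0 |  12 | aabaabbacbbacbaccabb
   1 |  15 | aabbacbbacbaccabb
   2 |  13 | abaabbacbbacbaccabb
   3 |  29 | abb
   4 |  16 | abbacbbacbaccabb
   5 |   7 | abcacaabaabbacbbacbaccabb
   6 |   0 | abcaccbabcacaabaabbacbbacbaccabb
   7 |  10 | acaabaabbacbbacbaccabb
   8 |  23 | acbaccabb
   9 |  19 | acbbacbaccabb
  10 |  26 | accabb
  11 |   3 | accbabcacaabaabbacbbacbaccabb
  12 |  31 | b
  13 |  14 | baabbacbbacbaccabb
  14 |   6 | babcacaabaabbacbbacbaccabb
  15 |  22 | bacbaccabb
  16 |  18 | bacbbacbaccabb
  17 |  25 | baccabb
  18 |  30 | bb
  19 |  21 | bbacbaccabb
  20 |  17 | bbacbbacbaccabb
  21 |   8 | bcacaabaabbacbbacbaccabb
  22 |   1 | bcaccbabcacaabaabbacbbacbaccabb
  23 |  11 | caabaabbacbbacbaccabb
  24 |  28 | cabb
  25 |   9 | cacaabaabbacbbacbaccabb
  26 |   2 | caccbabcacaabaabbacbbacbaccabb
  27 |   5 | cbabcacaabaabbacbbacbaccabb
  28 |  24 | cbaccabb
  29 |  20 | cbbacbaccabb
  30 |  27 | ccabb
  31 |   4 | ccbabcacaabaabbacbbacbaccabb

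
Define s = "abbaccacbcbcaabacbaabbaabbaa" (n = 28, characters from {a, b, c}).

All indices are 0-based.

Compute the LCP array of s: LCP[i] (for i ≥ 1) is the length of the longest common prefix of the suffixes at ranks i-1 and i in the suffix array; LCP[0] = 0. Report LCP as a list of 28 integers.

[0, 1, 2, 3, 6, 1, 2, 5, 4, 1, 3, 2, 0, 3, 7, 2, 3, 1, 4, 3, 1, 2, 0, 2, 1, 2, 3, 1]

rank→(start, suffix):
  0 → (27, 'a')
  1 → (26, 'aa')
  2 → (12, 'aabacbaabbaabbaa')
  3 → (22, 'aabbaa')
  4 → (18, 'aabbaabbaa')
  5 → (13, 'abacbaabbaabbaa')
  6 → (23, 'abbaa')
  7 → (19, 'abbaabbaa')
  8 → (0, 'abbaccacbcbcaabacbaabbaabbaa')
  9 → (15, 'acbaabbaabbaa')
  10 → (6, 'acbcbcaabacbaabbaabbaa')
  11 → (3, 'accacbcbcaabacbaabbaabbaa')
  12 → (25, 'baa')
  13 → (21, 'baabbaa')
  14 → (17, 'baabbaabbaa')
  15 → (14, 'bacbaabbaabbaa')
  16 → (2, 'baccacbcbcaabacbaabbaabbaa')
  17 → (24, 'bbaa')
  18 → (20, 'bbaabbaa')
  19 → (1, 'bbaccacbcbcaabacbaabbaabbaa')
  20 → (10, 'bcaabacbaabbaabbaa')
  21 → (8, 'bcbcaabacbaabbaabbaa')
  22 → (11, 'caabacbaabbaabbaa')
  23 → (5, 'cacbcbcaabacbaabbaabbaa')
  24 → (16, 'cbaabbaabbaa')
  25 → (9, 'cbcaabacbaabbaabbaa')
  26 → (7, 'cbcbcaabacbaabbaabbaa')
  27 → (4, 'ccacbcbcaabacbaabbaabbaa')

SA = [27, 26, 12, 22, 18, 13, 23, 19, 0, 15, 6, 3, 25, 21, 17, 14, 2, 24, 20, 1, 10, 8, 11, 5, 16, 9, 7, 4]
i: (SA[i-1],SA[i]) lcp shared
  1: (27,26) 1 'a'
  2: (26,12) 2 'aa'
  3: (12,22) 3 'aab'
  4: (22,18) 6 'aabbaa'
  5: (18,13) 1 'a'
  6: (13,23) 2 'ab'
  7: (23,19) 5 'abbaa'
  8: (19,0) 4 'abba'
  9: (0,15) 1 'a'
  10: (15,6) 3 'acb'
  11: (6,3) 2 'ac'
  12: (3,25) 0 ''
  13: (25,21) 3 'baa'
  14: (21,17) 7 'baabbaa'
  15: (17,14) 2 'ba'
  16: (14,2) 3 'bac'
  17: (2,24) 1 'b'
  18: (24,20) 4 'bbaa'
  19: (20,1) 3 'bba'
  20: (1,10) 1 'b'
  21: (10,8) 2 'bc'
  22: (8,11) 0 ''
  23: (11,5) 2 'ca'
  24: (5,16) 1 'c'
  25: (16,9) 2 'cb'
  26: (9,7) 3 'cbc'
  27: (7,4) 1 'c'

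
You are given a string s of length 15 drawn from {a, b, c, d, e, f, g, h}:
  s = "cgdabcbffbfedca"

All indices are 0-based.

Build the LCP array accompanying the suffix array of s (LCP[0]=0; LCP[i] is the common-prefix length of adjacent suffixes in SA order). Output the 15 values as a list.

[0, 1, 0, 1, 2, 0, 1, 1, 0, 1, 0, 0, 1, 1, 0]

rank→(start, suffix):
  0 → (14, 'a')
  1 → (3, 'abcbffbfedca')
  2 → (4, 'bcbffbfedca')
  3 → (9, 'bfedca')
  4 → (6, 'bffbfedca')
  5 → (13, 'ca')
  6 → (5, 'cbffbfedca')
  7 → (0, 'cgdabcbffbfedca')
  8 → (2, 'dabcbffbfedca')
  9 → (12, 'dca')
  10 → (11, 'edca')
  11 → (8, 'fbfedca')
  12 → (10, 'fedca')
  13 → (7, 'ffbfedca')
  14 → (1, 'gdabcbffbfedca')

SA = [14, 3, 4, 9, 6, 13, 5, 0, 2, 12, 11, 8, 10, 7, 1]
rank  pair      lcp
   1  s[14:],s[3:]  1  'a'
   2  s[3:],s[4:]  0  ''
   3  s[4:],s[9:]  1  'b'
   4  s[9:],s[6:]  2  'bf'
   5  s[6:],s[13:]  0  ''
   6  s[13:],s[5:]  1  'c'
   7  s[5:],s[0:]  1  'c'
   8  s[0:],s[2:]  0  ''
   9  s[2:],s[12:]  1  'd'
  10  s[12:],s[11:]  0  ''
  11  s[11:],s[8:]  0  ''
  12  s[8:],s[10:]  1  'f'
  13  s[10:],s[7:]  1  'f'
  14  s[7:],s[1:]  0  ''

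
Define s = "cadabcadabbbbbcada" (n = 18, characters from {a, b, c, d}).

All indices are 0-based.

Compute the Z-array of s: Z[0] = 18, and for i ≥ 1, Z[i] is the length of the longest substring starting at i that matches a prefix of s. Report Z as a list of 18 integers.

[18, 0, 0, 0, 0, 5, 0, 0, 0, 0, 0, 0, 0, 0, 4, 0, 0, 0]

Z[0]=18
i=1: i≥r, start 0; Z[1]=0
i=2: i≥r, start 0; Z[2]=0
i=3: i≥r, start 0; Z[3]=0
i=4: i≥r, start 0; Z[4]=0
i=5: i≥r, start 0; Z[5]=5 grow→box=[5,10)
i=6: min(r-i=4, Z[1]=0)=0; Z[6]=0
i=7: min(r-i=3, Z[2]=0)=0; Z[7]=0
i=8: min(r-i=2, Z[3]=0)=0; Z[8]=0
i=9: min(r-i=1, Z[4]=0)=0; Z[9]=0
i=10: i≥r, start 0; Z[10]=0
i=11: i≥r, start 0; Z[11]=0
i=12: i≥r, start 0; Z[12]=0
i=13: i≥r, start 0; Z[13]=0
i=14: i≥r, start 0; Z[14]=4 grow→box=[14,18)
i=15: min(r-i=3, Z[1]=0)=0; Z[15]=0
i=16: min(r-i=2, Z[2]=0)=0; Z[16]=0
i=17: min(r-i=1, Z[3]=0)=0; Z[17]=0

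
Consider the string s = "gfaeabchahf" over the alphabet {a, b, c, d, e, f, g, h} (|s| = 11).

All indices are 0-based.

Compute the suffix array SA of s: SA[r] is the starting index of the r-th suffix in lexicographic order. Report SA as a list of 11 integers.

[4, 2, 8, 5, 6, 3, 10, 1, 0, 7, 9]

rank | idx | suffix
   0 |   4 | abchahf
   1 |   2 | aeabchahf
   2 |   8 | ahf
   3 |   5 | bchahf
   4 |   6 | chahf
   5 |   3 | eabchahf
   6 |  10 | f
   7 |   1 | faeabchahf
   8 |   0 | gfaeabchahf
   9 |   7 | hahf
  10 |   9 | hf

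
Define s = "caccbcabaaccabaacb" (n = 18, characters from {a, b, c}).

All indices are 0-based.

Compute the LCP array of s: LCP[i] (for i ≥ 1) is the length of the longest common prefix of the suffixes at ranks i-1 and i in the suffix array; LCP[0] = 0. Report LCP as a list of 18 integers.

rank→(start, suffix):
  0 → (14, 'aacb')
  1 → (8, 'aaccabaacb')
  2 → (12, 'abaacb')
  3 → (6, 'abaaccabaacb')
  4 → (15, 'acb')
  5 → (9, 'accabaacb')
  6 → (1, 'accbcabaaccabaacb')
  7 → (17, 'b')
  8 → (13, 'baacb')
  9 → (7, 'baaccabaacb')
  10 → (4, 'bcabaaccabaacb')
  11 → (11, 'cabaacb')
  12 → (5, 'cabaaccabaacb')
  13 → (0, 'caccbcabaaccabaacb')
  14 → (16, 'cb')
  15 → (3, 'cbcabaaccabaacb')
  16 → (10, 'ccabaacb')
  17 → (2, 'ccbcabaaccabaacb')

SA = [14, 8, 12, 6, 15, 9, 1, 17, 13, 7, 4, 11, 5, 0, 16, 3, 10, 2]
i: (SA[i-1],SA[i]) lcp shared
  1: (14,8) 3 'aac'
  2: (8,12) 1 'a'
  3: (12,6) 5 'abaac'
  4: (6,15) 1 'a'
  5: (15,9) 2 'ac'
  6: (9,1) 3 'acc'
  7: (1,17) 0 ''
  8: (17,13) 1 'b'
  9: (13,7) 4 'baac'
  10: (7,4) 1 'b'
  11: (4,11) 0 ''
  12: (11,5) 6 'cabaac'
  13: (5,0) 2 'ca'
  14: (0,16) 1 'c'
  15: (16,3) 2 'cb'
  16: (3,10) 1 'c'
  17: (10,2) 2 'cc'

[0, 3, 1, 5, 1, 2, 3, 0, 1, 4, 1, 0, 6, 2, 1, 2, 1, 2]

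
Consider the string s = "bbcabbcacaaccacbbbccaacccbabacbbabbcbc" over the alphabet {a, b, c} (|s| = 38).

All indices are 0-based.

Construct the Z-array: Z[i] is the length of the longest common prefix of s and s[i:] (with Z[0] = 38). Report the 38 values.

[38, 1, 0, 0, 4, 1, 0, 0, 0, 0, 0, 0, 0, 0, 0, 2, 3, 1, 0, 0, 0, 0, 0, 0, 0, 1, 0, 1, 0, 0, 2, 1, 0, 3, 1, 0, 1, 0]

Z[0]=38
i=1: i≥r, start 0; Z[1]=1 grow→box=[1,2)
i=2: i≥r, start 0; Z[2]=0
i=3: i≥r, start 0; Z[3]=0
i=4: i≥r, start 0; Z[4]=4 grow→box=[4,8)
i=5: min(r-i=3, Z[1]=1)=1; Z[5]=1
i=6: min(r-i=2, Z[2]=0)=0; Z[6]=0
i=7: min(r-i=1, Z[3]=0)=0; Z[7]=0
i=8: i≥r, start 0; Z[8]=0
i=9: i≥r, start 0; Z[9]=0
i=10: i≥r, start 0; Z[10]=0
i=11: i≥r, start 0; Z[11]=0
i=12: i≥r, start 0; Z[12]=0
i=13: i≥r, start 0; Z[13]=0
i=14: i≥r, start 0; Z[14]=0
i=15: i≥r, start 0; Z[15]=2 grow→box=[15,17)
i=16: min(r-i=1, Z[1]=1)=1; Z[16]=3 grow→box=[16,19)
i=17: min(r-i=2, Z[1]=1)=1; Z[17]=1
i=18: min(r-i=1, Z[2]=0)=0; Z[18]=0
i=19: i≥r, start 0; Z[19]=0
i=20: i≥r, start 0; Z[20]=0
i=21: i≥r, start 0; Z[21]=0
i=22: i≥r, start 0; Z[22]=0
i=23: i≥r, start 0; Z[23]=0
i=24: i≥r, start 0; Z[24]=0
i=25: i≥r, start 0; Z[25]=1 grow→box=[25,26)
i=26: i≥r, start 0; Z[26]=0
i=27: i≥r, start 0; Z[27]=1 grow→box=[27,28)
i=28: i≥r, start 0; Z[28]=0
i=29: i≥r, start 0; Z[29]=0
i=30: i≥r, start 0; Z[30]=2 grow→box=[30,32)
i=31: min(r-i=1, Z[1]=1)=1; Z[31]=1
i=32: i≥r, start 0; Z[32]=0
i=33: i≥r, start 0; Z[33]=3 grow→box=[33,36)
i=34: min(r-i=2, Z[1]=1)=1; Z[34]=1
i=35: min(r-i=1, Z[2]=0)=0; Z[35]=0
i=36: i≥r, start 0; Z[36]=1 grow→box=[36,37)
i=37: i≥r, start 0; Z[37]=0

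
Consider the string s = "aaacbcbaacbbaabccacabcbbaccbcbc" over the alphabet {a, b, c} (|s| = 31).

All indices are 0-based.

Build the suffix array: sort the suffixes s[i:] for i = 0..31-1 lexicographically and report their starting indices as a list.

[0, 12, 7, 1, 19, 13, 17, 8, 2, 24, 11, 6, 23, 10, 22, 29, 4, 20, 27, 14, 30, 18, 16, 5, 9, 21, 28, 3, 26, 15, 25]

rank | idx | suffix
   0 |   0 | aaacbcbaacbbaabccacabcbbaccbcbc
   1 |  12 | aabccacabcbbaccbcbc
   2 |   7 | aacbbaabccacabcbbaccbcbc
   3 |   1 | aacbcbaacbbaabccacabcbbaccbcbc
   4 |  19 | abcbbaccbcbc
   5 |  13 | abccacabcbbaccbcbc
   6 |  17 | acabcbbaccbcbc
   7 |   8 | acbbaabccacabcbbaccbcbc
   8 |   2 | acbcbaacbbaabccacabcbbaccbcbc
   9 |  24 | accbcbc
  10 |  11 | baabccacabcbbaccbcbc
  11 |   6 | baacbbaabccacabcbbaccbcbc
  12 |  23 | baccbcbc
  13 |  10 | bbaabccacabcbbaccbcbc
  14 |  22 | bbaccbcbc
  15 |  29 | bc
  16 |   4 | bcbaacbbaabccacabcbbaccbcbc
  17 |  20 | bcbbaccbcbc
  18 |  27 | bcbc
  19 |  14 | bccacabcbbaccbcbc
  20 |  30 | c
  21 |  18 | cabcbbaccbcbc
  22 |  16 | cacabcbbaccbcbc
  23 |   5 | cbaacbbaabccacabcbbaccbcbc
  24 |   9 | cbbaabccacabcbbaccbcbc
  25 |  21 | cbbaccbcbc
  26 |  28 | cbc
  27 |   3 | cbcbaacbbaabccacabcbbaccbcbc
  28 |  26 | cbcbc
  29 |  15 | ccacabcbbaccbcbc
  30 |  25 | ccbcbc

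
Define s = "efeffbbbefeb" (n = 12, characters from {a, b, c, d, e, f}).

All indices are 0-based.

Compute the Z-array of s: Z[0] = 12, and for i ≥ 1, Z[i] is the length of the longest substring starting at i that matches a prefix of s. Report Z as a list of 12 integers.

[12, 0, 2, 0, 0, 0, 0, 0, 3, 0, 1, 0]

Z[0]=12
i=1: i≥r, start 0; Z[1]=0
i=2: i≥r, start 0; Z[2]=2 extend→box=[2,4)
i=3: min(r-i=1, Z[1]=0)=0; Z[3]=0
i=4: i≥r, start 0; Z[4]=0
i=5: i≥r, start 0; Z[5]=0
i=6: i≥r, start 0; Z[6]=0
i=7: i≥r, start 0; Z[7]=0
i=8: i≥r, start 0; Z[8]=3 extend→box=[8,11)
i=9: min(r-i=2, Z[1]=0)=0; Z[9]=0
i=10: min(r-i=1, Z[2]=2)=1; Z[10]=1
i=11: i≥r, start 0; Z[11]=0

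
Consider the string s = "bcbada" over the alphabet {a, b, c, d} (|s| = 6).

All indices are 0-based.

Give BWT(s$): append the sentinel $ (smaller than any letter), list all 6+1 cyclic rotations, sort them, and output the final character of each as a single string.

rank  rotation last
    0  $bcbada  a
    1  a$bcbad  d
    2  ada$bcb  b
    3  bada$bc  c
    4  bcbada$  $
    5  cbada$b  b
    6  da$bcba  a

adbc$ba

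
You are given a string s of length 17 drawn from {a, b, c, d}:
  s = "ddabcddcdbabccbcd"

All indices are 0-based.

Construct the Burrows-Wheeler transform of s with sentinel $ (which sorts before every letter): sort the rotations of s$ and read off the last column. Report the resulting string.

dbddacacbbdbcdcd$c

rank  rotation            last
    0  $ddabcddcdbabccbcd  d
    1  abccbcd$ddabcddcdb  b
    2  abcddcdbabccbcd$dd  d
    3  babccbcd$ddabcddcd  d
    4  bccbcd$ddabcddcdba  a
    5  bcd$ddabcddcdbabcc  c
    6  bcddcdbabccbcd$dda  a
    7  cbcd$ddabcddcdbabc  c
    8  ccbcd$ddabcddcdbab  b
    9  cd$ddabcddcdbabccb  b
   10  cdbabccbcd$ddabcdd  d
   11  cddcdbabccbcd$ddab  b
   12  d$ddabcddcdbabccbc  c
   13  dabcddcdbabccbcd$d  d
   14  dbabccbcd$ddabcddc  c
   15  dcdbabccbcd$ddabcd  d
   16  ddabcddcdbabccbcd$  $
   17  ddcdbabccbcd$ddabc  c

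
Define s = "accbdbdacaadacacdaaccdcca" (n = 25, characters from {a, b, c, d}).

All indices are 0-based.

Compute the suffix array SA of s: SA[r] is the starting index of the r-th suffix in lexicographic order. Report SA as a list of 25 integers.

[24, 17, 9, 7, 12, 0, 18, 14, 10, 5, 3, 23, 8, 13, 2, 22, 1, 19, 15, 20, 16, 6, 11, 4, 21]

rank→(start, suffix):
  0 → (24, 'a')
  1 → (17, 'aaccdcca')
  2 → (9, 'aadacacdaaccdcca')
  3 → (7, 'acaadacacdaaccdcca')
  4 → (12, 'acacdaaccdcca')
  5 → (0, 'accbdbdacaadacacdaaccdcca')
  6 → (18, 'accdcca')
  7 → (14, 'acdaaccdcca')
  8 → (10, 'adacacdaaccdcca')
  9 → (5, 'bdacaadacacdaaccdcca')
  10 → (3, 'bdbdacaadacacdaaccdcca')
  11 → (23, 'ca')
  12 → (8, 'caadacacdaaccdcca')
  13 → (13, 'cacdaaccdcca')
  14 → (2, 'cbdbdacaadacacdaaccdcca')
  15 → (22, 'cca')
  16 → (1, 'ccbdbdacaadacacdaaccdcca')
  17 → (19, 'ccdcca')
  18 → (15, 'cdaaccdcca')
  19 → (20, 'cdcca')
  20 → (16, 'daaccdcca')
  21 → (6, 'dacaadacacdaaccdcca')
  22 → (11, 'dacacdaaccdcca')
  23 → (4, 'dbdacaadacacdaaccdcca')
  24 → (21, 'dcca')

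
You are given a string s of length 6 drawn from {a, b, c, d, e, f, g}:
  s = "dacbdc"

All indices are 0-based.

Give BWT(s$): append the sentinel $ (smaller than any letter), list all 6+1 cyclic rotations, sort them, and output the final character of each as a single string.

cdcda$b

rank  rotation last
    0  $dacbdc  c
    1  acbdc$d  d
    2  bdc$dac  c
    3  c$dacbd  d
    4  cbdc$da  a
    5  dacbdc$  $
    6  dc$dacb  b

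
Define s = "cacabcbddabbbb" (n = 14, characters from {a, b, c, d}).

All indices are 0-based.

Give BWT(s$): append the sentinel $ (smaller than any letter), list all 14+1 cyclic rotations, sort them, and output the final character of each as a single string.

bdccbbbaaca$bdb

rank  rotation         last
    0  $cacabcbddabbbb  b
    1  abbbb$cacabcbdd  d
    2  abcbddabbbb$cac  c
    3  acabcbddabbbb$c  c
    4  b$cacabcbddabbb  b
    5  bb$cacabcbddabb  b
    6  bbb$cacabcbddab  b
    7  bbbb$cacabcbdda  a
    8  bcbddabbbb$caca  a
    9  bddabbbb$cacabc  c
   10  cabcbddabbbb$ca  a
   11  cacabcbddabbbb$  $
   12  cbddabbbb$cacab  b
   13  dabbbb$cacabcbd  d
   14  ddabbbb$cacabcb  b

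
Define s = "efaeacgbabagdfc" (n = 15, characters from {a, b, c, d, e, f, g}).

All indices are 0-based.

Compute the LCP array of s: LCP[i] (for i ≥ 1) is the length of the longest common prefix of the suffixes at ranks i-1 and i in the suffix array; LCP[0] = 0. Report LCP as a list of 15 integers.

[0, 1, 1, 1, 0, 2, 0, 1, 0, 0, 1, 0, 1, 0, 1]

rank→(start, suffix):
  0 → (8, 'abagdfc')
  1 → (4, 'acgbabagdfc')
  2 → (2, 'aeacgbabagdfc')
  3 → (10, 'agdfc')
  4 → (7, 'babagdfc')
  5 → (9, 'bagdfc')
  6 → (14, 'c')
  7 → (5, 'cgbabagdfc')
  8 → (12, 'dfc')
  9 → (3, 'eacgbabagdfc')
  10 → (0, 'efaeacgbabagdfc')
  11 → (1, 'faeacgbabagdfc')
  12 → (13, 'fc')
  13 → (6, 'gbabagdfc')
  14 → (11, 'gdfc')

SA = [8, 4, 2, 10, 7, 9, 14, 5, 12, 3, 0, 1, 13, 6, 11]
rank  pair      lcp
   1  s[8:],s[4:]  1  'a'
   2  s[4:],s[2:]  1  'a'
   3  s[2:],s[10:]  1  'a'
   4  s[10:],s[7:]  0  ''
   5  s[7:],s[9:]  2  'ba'
   6  s[9:],s[14:]  0  ''
   7  s[14:],s[5:]  1  'c'
   8  s[5:],s[12:]  0  ''
   9  s[12:],s[3:]  0  ''
  10  s[3:],s[0:]  1  'e'
  11  s[0:],s[1:]  0  ''
  12  s[1:],s[13:]  1  'f'
  13  s[13:],s[6:]  0  ''
  14  s[6:],s[11:]  1  'g'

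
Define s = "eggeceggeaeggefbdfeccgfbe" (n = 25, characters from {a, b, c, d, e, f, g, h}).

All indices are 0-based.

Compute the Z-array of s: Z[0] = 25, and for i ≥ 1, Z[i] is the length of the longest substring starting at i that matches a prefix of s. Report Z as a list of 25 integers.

Z[0]=25
i=1: fresh scan; Z[1]=0
i=2: fresh scan; Z[2]=0
i=3: fresh scan; Z[3]=1 scan→box=[3,4)
i=4: fresh scan; Z[4]=0
i=5: fresh scan; Z[5]=4 scan→box=[5,9)
i=6: min(r-i=3, Z[1]=0)=0; Z[6]=0
i=7: min(r-i=2, Z[2]=0)=0; Z[7]=0
i=8: min(r-i=1, Z[3]=1)=1; Z[8]=1
i=9: fresh scan; Z[9]=0
i=10: fresh scan; Z[10]=4 scan→box=[10,14)
i=11: min(r-i=3, Z[1]=0)=0; Z[11]=0
i=12: min(r-i=2, Z[2]=0)=0; Z[12]=0
i=13: min(r-i=1, Z[3]=1)=1; Z[13]=1
i=14: fresh scan; Z[14]=0
i=15: fresh scan; Z[15]=0
i=16: fresh scan; Z[16]=0
i=17: fresh scan; Z[17]=0
i=18: fresh scan; Z[18]=1 scan→box=[18,19)
i=19: fresh scan; Z[19]=0
i=20: fresh scan; Z[20]=0
i=21: fresh scan; Z[21]=0
i=22: fresh scan; Z[22]=0
i=23: fresh scan; Z[23]=0
i=24: fresh scan; Z[24]=1 scan→box=[24,25)

[25, 0, 0, 1, 0, 4, 0, 0, 1, 0, 4, 0, 0, 1, 0, 0, 0, 0, 1, 0, 0, 0, 0, 0, 1]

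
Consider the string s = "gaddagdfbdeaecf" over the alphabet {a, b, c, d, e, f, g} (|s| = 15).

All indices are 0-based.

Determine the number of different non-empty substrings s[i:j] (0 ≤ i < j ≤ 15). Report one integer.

112

rank→(start, suffix):
  0 → (1, 'addagdfbdeaecf')
  1 → (11, 'aecf')
  2 → (4, 'agdfbdeaecf')
  3 → (8, 'bdeaecf')
  4 → (13, 'cf')
  5 → (3, 'dagdfbdeaecf')
  6 → (2, 'ddagdfbdeaecf')
  7 → (9, 'deaecf')
  8 → (6, 'dfbdeaecf')
  9 → (10, 'eaecf')
  10 → (12, 'ecf')
  11 → (14, 'f')
  12 → (7, 'fbdeaecf')
  13 → (0, 'gaddagdfbdeaecf')
  14 → (5, 'gdfbdeaecf')

SA = [1, 11, 4, 8, 13, 3, 2, 9, 6, 10, 12, 14, 7, 0, 5]
rank  pair      lcp
   1  s[1:],s[11:]  1  'a'
   2  s[11:],s[4:]  1  'a'
   3  s[4:],s[8:]  0  ''
   4  s[8:],s[13:]  0  ''
   5  s[13:],s[3:]  0  ''
   6  s[3:],s[2:]  1  'd'
   7  s[2:],s[9:]  1  'd'
   8  s[9:],s[6:]  1  'd'
   9  s[6:],s[10:]  0  ''
  10  s[10:],s[12:]  1  'e'
  11  s[12:],s[14:]  0  ''
  12  s[14:],s[7:]  1  'f'
  13  s[7:],s[0:]  0  ''
  14  s[0:],s[5:]  1  'g'

n(n+1)/2 = 15·16/2 = 120
Σ LCP = 0 + 1 + 1 + 0 + 0 + 0 + 1 + 1 + 1 + 0 + 1 + 0 + 1 + 0 + 1 = 8
distinct = 120 − 8 = 112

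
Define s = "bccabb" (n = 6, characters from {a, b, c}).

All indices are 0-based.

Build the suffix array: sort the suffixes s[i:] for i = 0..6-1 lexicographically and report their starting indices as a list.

[3, 5, 4, 0, 2, 1]

sorted suffixes:
  #0 SA[0]=3  'abb'
  #1 SA[1]=5  'b'
  #2 SA[2]=4  'bb'
  #3 SA[3]=0  'bccabb'
  #4 SA[4]=2  'cabb'
  #5 SA[5]=1  'ccabb'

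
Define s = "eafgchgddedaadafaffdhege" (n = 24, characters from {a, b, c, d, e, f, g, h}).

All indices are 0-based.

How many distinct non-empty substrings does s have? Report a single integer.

280

sorted suffixes:
  #0 SA[0]=11  'aadafaffdhege'
  #1 SA[1]=12  'adafaffdhege'
  #2 SA[2]=14  'afaffdhege'
  #3 SA[3]=16  'affdhege'
  #4 SA[4]=1  'afgchgddedaadafaffdhege'
  #5 SA[5]=4  'chgddedaadafaffdhege'
  #6 SA[6]=10  'daadafaffdhege'
  #7 SA[7]=13  'dafaffdhege'
  #8 SA[8]=7  'ddedaadafaffdhege'
  #9 SA[9]=8  'dedaadafaffdhege'
  #10 SA[10]=19  'dhege'
  #11 SA[11]=23  'e'
  #12 SA[12]=0  'eafgchgddedaadafaffdhege'
  #13 SA[13]=9  'edaadafaffdhege'
  #14 SA[14]=21  'ege'
  #15 SA[15]=15  'faffdhege'
  #16 SA[16]=18  'fdhege'
  #17 SA[17]=17  'ffdhege'
  #18 SA[18]=2  'fgchgddedaadafaffdhege'
  #19 SA[19]=3  'gchgddedaadafaffdhege'
  #20 SA[20]=6  'gddedaadafaffdhege'
  #21 SA[21]=22  'ge'
  #22 SA[22]=20  'hege'
  #23 SA[23]=5  'hgddedaadafaffdhege'

SA = [11, 12, 14, 16, 1, 4, 10, 13, 7, 8, 19, 23, 0, 9, 21, 15, 18, 17, 2, 3, 6, 22, 20, 5]
rank  pair      lcp
   1  s[11:],s[12:]  1  'a'
   2  s[12:],s[14:]  1  'a'
   3  s[14:],s[16:]  2  'af'
   4  s[16:],s[1:]  2  'af'
   5  s[1:],s[4:]  0  ''
   6  s[4:],s[10:]  0  ''
   7  s[10:],s[13:]  2  'da'
   8  s[13:],s[7:]  1  'd'
   9  s[7:],s[8:]  1  'd'
  10  s[8:],s[19:]  1  'd'
  11  s[19:],s[23:]  0  ''
  12  s[23:],s[0:]  1  'e'
  13  s[0:],s[9:]  1  'e'
  14  s[9:],s[21:]  1  'e'
  15  s[21:],s[15:]  0  ''
  16  s[15:],s[18:]  1  'f'
  17  s[18:],s[17:]  1  'f'
  18  s[17:],s[2:]  1  'f'
  19  s[2:],s[3:]  0  ''
  20  s[3:],s[6:]  1  'g'
  21  s[6:],s[22:]  1  'g'
  22  s[22:],s[20:]  0  ''
  23  s[20:],s[5:]  1  'h'

n(n+1)/2 = 24·25/2 = 300
Σ LCP = 0 + 1 + 1 + 2 + 2 + 0 + 0 + 2 + 1 + 1 + 1 + 0 + 1 + 1 + 1 + 0 + 1 + 1 + 1 + 0 + 1 + 1 + 0 + 1 = 20
distinct = 300 − 20 = 280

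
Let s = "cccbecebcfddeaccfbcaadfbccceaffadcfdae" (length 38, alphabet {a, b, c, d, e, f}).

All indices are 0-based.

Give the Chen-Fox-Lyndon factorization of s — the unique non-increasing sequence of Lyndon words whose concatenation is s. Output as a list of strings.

["c", "c", "c", "bece", "bcfdde", "accfbc", "aadfbccceaffadcfdae"]

emit factor 1: 'c' (i=0, period=1)
emit factor 2: 'c' (i=1, period=1)
emit factor 3: 'c' (i=2, period=1)
emit factor 4: 'bece' (i=3, period=4)
emit factor 5: 'bcfdde' (i=7, period=6)
emit factor 6: 'accfbc' (i=13, period=6)
emit factor 7: 'aadfbccceaffadcfdae' (i=19, period=19)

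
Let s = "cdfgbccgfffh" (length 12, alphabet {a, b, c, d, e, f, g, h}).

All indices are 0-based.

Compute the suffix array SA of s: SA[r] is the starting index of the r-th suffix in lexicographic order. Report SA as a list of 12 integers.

rank→(start, suffix):
  0 → (4, 'bccgfffh')
  1 → (5, 'ccgfffh')
  2 → (0, 'cdfgbccgfffh')
  3 → (6, 'cgfffh')
  4 → (1, 'dfgbccgfffh')
  5 → (8, 'fffh')
  6 → (9, 'ffh')
  7 → (2, 'fgbccgfffh')
  8 → (10, 'fh')
  9 → (3, 'gbccgfffh')
  10 → (7, 'gfffh')
  11 → (11, 'h')

[4, 5, 0, 6, 1, 8, 9, 2, 10, 3, 7, 11]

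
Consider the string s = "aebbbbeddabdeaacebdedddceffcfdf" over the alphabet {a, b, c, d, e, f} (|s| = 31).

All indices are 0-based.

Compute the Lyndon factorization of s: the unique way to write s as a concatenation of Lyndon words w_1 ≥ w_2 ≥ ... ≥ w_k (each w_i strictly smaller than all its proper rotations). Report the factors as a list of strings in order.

emit factor 1: 'aebbbbedd' (i=0, period=9)
emit factor 2: 'abde' (i=9, period=4)
emit factor 3: 'aacebdedddceffcfdf' (i=13, period=18)

["aebbbbedd", "abde", "aacebdedddceffcfdf"]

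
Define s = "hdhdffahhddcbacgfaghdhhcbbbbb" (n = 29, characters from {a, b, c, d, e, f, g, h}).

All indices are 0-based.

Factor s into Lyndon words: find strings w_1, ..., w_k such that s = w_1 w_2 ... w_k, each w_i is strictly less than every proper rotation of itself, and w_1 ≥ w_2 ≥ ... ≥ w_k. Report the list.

emit factor 1: 'h' (i=0, period=1)
emit factor 2: 'dh' (i=1, period=2)
emit factor 3: 'dff' (i=3, period=3)
emit factor 4: 'ahhddcb' (i=6, period=7)
emit factor 5: 'acgfaghdhhcbbbbb' (i=13, period=16)

["h", "dh", "dff", "ahhddcb", "acgfaghdhhcbbbbb"]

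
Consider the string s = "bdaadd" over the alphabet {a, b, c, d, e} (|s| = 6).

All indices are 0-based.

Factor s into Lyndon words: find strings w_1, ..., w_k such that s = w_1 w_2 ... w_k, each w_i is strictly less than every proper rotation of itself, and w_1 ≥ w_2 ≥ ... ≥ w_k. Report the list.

["bd", "aadd"]

emit factor 1: 'bd' (i=0, period=2)
emit factor 2: 'aadd' (i=2, period=4)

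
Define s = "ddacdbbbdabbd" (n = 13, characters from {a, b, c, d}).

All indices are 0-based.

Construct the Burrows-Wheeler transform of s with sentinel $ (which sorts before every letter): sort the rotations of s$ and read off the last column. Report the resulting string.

ddddabbbabbdc$

rank  rotation        last
    0  $ddacdbbbdabbd  d
    1  abbd$ddacdbbbd  d
    2  acdbbbdabbd$dd  d
    3  bbbdabbd$ddacd  d
    4  bbd$ddacdbbbda  a
    5  bbdabbd$ddacdb  b
    6  bd$ddacdbbbdab  b
    7  bdabbd$ddacdbb  b
    8  cdbbbdabbd$dda  a
    9  d$ddacdbbbdabb  b
   10  dabbd$ddacdbbb  b
   11  dacdbbbdabbd$d  d
   12  dbbbdabbd$ddac  c
   13  ddacdbbbdabbd$  $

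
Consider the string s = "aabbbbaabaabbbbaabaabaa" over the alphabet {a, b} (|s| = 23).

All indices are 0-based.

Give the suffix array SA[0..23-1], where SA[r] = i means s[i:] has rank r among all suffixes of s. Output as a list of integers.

[22, 21, 18, 15, 6, 9, 0, 19, 16, 7, 10, 1, 20, 17, 14, 5, 8, 13, 4, 12, 3, 11, 2]

sorted suffixes:
  #0 SA[0]=22  'a'
  #1 SA[1]=21  'aa'
  #2 SA[2]=18  'aabaa'
  #3 SA[3]=15  'aabaabaa'
  #4 SA[4]=6  'aabaabbbbaabaabaa'
  #5 SA[5]=9  'aabbbbaabaabaa'
  #6 SA[6]=0  'aabbbbaabaabbbbaabaabaa'
  #7 SA[7]=19  'abaa'
  #8 SA[8]=16  'abaabaa'
  #9 SA[9]=7  'abaabbbbaabaabaa'
  #10 SA[10]=10  'abbbbaabaabaa'
  #11 SA[11]=1  'abbbbaabaabbbbaabaabaa'
  #12 SA[12]=20  'baa'
  #13 SA[13]=17  'baabaa'
  #14 SA[14]=14  'baabaabaa'
  #15 SA[15]=5  'baabaabbbbaabaabaa'
  #16 SA[16]=8  'baabbbbaabaabaa'
  #17 SA[17]=13  'bbaabaabaa'
  #18 SA[18]=4  'bbaabaabbbbaabaabaa'
  #19 SA[19]=12  'bbbaabaabaa'
  #20 SA[20]=3  'bbbaabaabbbbaabaabaa'
  #21 SA[21]=11  'bbbbaabaabaa'
  #22 SA[22]=2  'bbbbaabaabbbbaabaabaa'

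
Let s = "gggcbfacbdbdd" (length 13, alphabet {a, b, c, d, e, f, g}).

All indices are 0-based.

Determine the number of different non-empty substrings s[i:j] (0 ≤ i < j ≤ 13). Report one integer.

81

rank→(start, suffix):
  0 → (6, 'acbdbdd')
  1 → (8, 'bdbdd')
  2 → (10, 'bdd')
  3 → (4, 'bfacbdbdd')
  4 → (7, 'cbdbdd')
  5 → (3, 'cbfacbdbdd')
  6 → (12, 'd')
  7 → (9, 'dbdd')
  8 → (11, 'dd')
  9 → (5, 'facbdbdd')
  10 → (2, 'gcbfacbdbdd')
  11 → (1, 'ggcbfacbdbdd')
  12 → (0, 'gggcbfacbdbdd')

SA = [6, 8, 10, 4, 7, 3, 12, 9, 11, 5, 2, 1, 0]
[i] adj suffixes → lcp
  [1] 6/8 → 0 ('')
  [2] 8/10 → 2 ('bd')
  [3] 10/4 → 1 ('b')
  [4] 4/7 → 0 ('')
  [5] 7/3 → 2 ('cb')
  [6] 3/12 → 0 ('')
  [7] 12/9 → 1 ('d')
  [8] 9/11 → 1 ('d')
  [9] 11/5 → 0 ('')
  [10] 5/2 → 0 ('')
  [11] 2/1 → 1 ('g')
  [12] 1/0 → 2 ('gg')

n(n+1)/2 = 13·14/2 = 91
Σ LCP = 0 + 0 + 2 + 1 + 0 + 2 + 0 + 1 + 1 + 0 + 0 + 1 + 2 = 10
distinct = 91 − 10 = 81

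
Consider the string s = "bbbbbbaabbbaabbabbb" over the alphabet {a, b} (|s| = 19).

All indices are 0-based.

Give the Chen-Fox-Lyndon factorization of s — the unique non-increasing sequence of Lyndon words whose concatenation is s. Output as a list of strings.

emit factor 1: 'b' (i=0, period=1)
emit factor 2: 'b' (i=1, period=1)
emit factor 3: 'b' (i=2, period=1)
emit factor 4: 'b' (i=3, period=1)
emit factor 5: 'b' (i=4, period=1)
emit factor 6: 'b' (i=5, period=1)
emit factor 7: 'aabbb' (i=6, period=5)
emit factor 8: 'aabbabbb' (i=11, period=8)

["b", "b", "b", "b", "b", "b", "aabbb", "aabbabbb"]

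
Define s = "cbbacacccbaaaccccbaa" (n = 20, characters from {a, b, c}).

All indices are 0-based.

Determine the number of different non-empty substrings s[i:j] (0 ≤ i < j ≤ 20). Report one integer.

sorted suffixes:
  #0 SA[0]=19  'a'
  #1 SA[1]=18  'aa'
  #2 SA[2]=10  'aaaccccbaa'
  #3 SA[3]=11  'aaccccbaa'
  #4 SA[4]=3  'acacccbaaaccccbaa'
  #5 SA[5]=5  'acccbaaaccccbaa'
  #6 SA[6]=12  'accccbaa'
  #7 SA[7]=17  'baa'
  #8 SA[8]=9  'baaaccccbaa'
  #9 SA[9]=2  'bacacccbaaaccccbaa'
  #10 SA[10]=1  'bbacacccbaaaccccbaa'
  #11 SA[11]=4  'cacccbaaaccccbaa'
  #12 SA[12]=16  'cbaa'
  #13 SA[13]=8  'cbaaaccccbaa'
  #14 SA[14]=0  'cbbacacccbaaaccccbaa'
  #15 SA[15]=15  'ccbaa'
  #16 SA[16]=7  'ccbaaaccccbaa'
  #17 SA[17]=14  'cccbaa'
  #18 SA[18]=6  'cccbaaaccccbaa'
  #19 SA[19]=13  'ccccbaa'

SA = [19, 18, 10, 11, 3, 5, 12, 17, 9, 2, 1, 4, 16, 8, 0, 15, 7, 14, 6, 13]
[i] adj suffixes → lcp
  [1] 19/18 → 1 ('a')
  [2] 18/10 → 2 ('aa')
  [3] 10/11 → 2 ('aa')
  [4] 11/3 → 1 ('a')
  [5] 3/5 → 2 ('ac')
  [6] 5/12 → 4 ('accc')
  [7] 12/17 → 0 ('')
  [8] 17/9 → 3 ('baa')
  [9] 9/2 → 2 ('ba')
  [10] 2/1 → 1 ('b')
  [11] 1/4 → 0 ('')
  [12] 4/16 → 1 ('c')
  [13] 16/8 → 4 ('cbaa')
  [14] 8/0 → 2 ('cb')
  [15] 0/15 → 1 ('c')
  [16] 15/7 → 5 ('ccbaa')
  [17] 7/14 → 2 ('cc')
  [18] 14/6 → 6 ('cccbaa')
  [19] 6/13 → 3 ('ccc')

n(n+1)/2 = 20·21/2 = 210
Σ LCP = 0 + 1 + 2 + 2 + 1 + 2 + 4 + 0 + 3 + 2 + 1 + 0 + 1 + 4 + 2 + 1 + 5 + 2 + 6 + 3 = 42
distinct = 210 − 42 = 168

168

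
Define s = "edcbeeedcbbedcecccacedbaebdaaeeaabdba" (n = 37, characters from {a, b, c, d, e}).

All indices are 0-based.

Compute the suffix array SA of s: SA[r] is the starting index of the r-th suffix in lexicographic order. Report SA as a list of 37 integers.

[36, 31, 27, 32, 18, 23, 28, 35, 22, 9, 25, 33, 10, 3, 17, 8, 2, 16, 15, 13, 19, 26, 34, 21, 7, 1, 12, 30, 24, 14, 20, 6, 0, 11, 29, 5, 4]

rank→(start, suffix):
  0 → (36, 'a')
  1 → (31, 'aabdba')
  2 → (27, 'aaeeaabdba')
  3 → (32, 'abdba')
  4 → (18, 'acedbaebdaaeeaabdba')
  5 → (23, 'aebdaaeeaabdba')
  6 → (28, 'aeeaabdba')
  7 → (35, 'ba')
  8 → (22, 'baebdaaeeaabdba')
  9 → (9, 'bbedcecccacedbaebdaaeeaabdba')
  10 → (25, 'bdaaeeaabdba')
  11 → (33, 'bdba')
  12 → (10, 'bedcecccacedbaebdaaeeaabdba')
  13 → (3, 'beeedcbbedcecccacedbaebdaaeeaabdba')
  14 → (17, 'cacedbaebdaaeeaabdba')
  15 → (8, 'cbbedcecccacedbaebdaaeeaabdba')
  16 → (2, 'cbeeedcbbedcecccacedbaebdaaeeaabdba')
  17 → (16, 'ccacedbaebdaaeeaabdba')
  18 → (15, 'cccacedbaebdaaeeaabdba')
  19 → (13, 'cecccacedbaebdaaeeaabdba')
  20 → (19, 'cedbaebdaaeeaabdba')
  21 → (26, 'daaeeaabdba')
  22 → (34, 'dba')
  23 → (21, 'dbaebdaaeeaabdba')
  24 → (7, 'dcbbedcecccacedbaebdaaeeaabdba')
  25 → (1, 'dcbeeedcbbedcecccacedbaebdaaeeaabdba')
  26 → (12, 'dcecccacedbaebdaaeeaabdba')
  27 → (30, 'eaabdba')
  28 → (24, 'ebdaaeeaabdba')
  29 → (14, 'ecccacedbaebdaaeeaabdba')
  30 → (20, 'edbaebdaaeeaabdba')
  31 → (6, 'edcbbedcecccacedbaebdaaeeaabdba')
  32 → (0, 'edcbeeedcbbedcecccacedbaebdaaeeaabdba')
  33 → (11, 'edcecccacedbaebdaaeeaabdba')
  34 → (29, 'eeaabdba')
  35 → (5, 'eedcbbedcecccacedbaebdaaeeaabdba')
  36 → (4, 'eeedcbbedcecccacedbaebdaaeeaabdba')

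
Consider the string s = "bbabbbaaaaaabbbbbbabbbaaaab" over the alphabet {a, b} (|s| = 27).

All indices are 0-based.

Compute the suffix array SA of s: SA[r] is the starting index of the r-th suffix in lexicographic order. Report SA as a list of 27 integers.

rank | idx | suffix
   0 |   6 | aaaaaabbbbbbabbbaaaab
   1 |   7 | aaaaabbbbbbabbbaaaab
   2 |  22 | aaaab
   3 |   8 | aaaabbbbbbabbbaaaab
   4 |  23 | aaab
   5 |   9 | aaabbbbbbabbbaaaab
   6 |  24 | aab
   7 |  10 | aabbbbbbabbbaaaab
   8 |  25 | ab
   9 |   2 | abbbaaaaaabbbbbbabbbaaaab
  10 |  18 | abbbaaaab
  11 |  11 | abbbbbbabbbaaaab
  12 |  26 | b
  13 |   5 | baaaaaabbbbbbabbbaaaab
  14 |  21 | baaaab
  15 |   1 | babbbaaaaaabbbbbbabbbaaaab
  16 |  17 | babbbaaaab
  17 |   4 | bbaaaaaabbbbbbabbbaaaab
  18 |  20 | bbaaaab
  19 |   0 | bbabbbaaaaaabbbbbbabbbaaaab
  20 |  16 | bbabbbaaaab
  21 |   3 | bbbaaaaaabbbbbbabbbaaaab
  22 |  19 | bbbaaaab
  23 |  15 | bbbabbbaaaab
  24 |  14 | bbbbabbbaaaab
  25 |  13 | bbbbbabbbaaaab
  26 |  12 | bbbbbbabbbaaaab

[6, 7, 22, 8, 23, 9, 24, 10, 25, 2, 18, 11, 26, 5, 21, 1, 17, 4, 20, 0, 16, 3, 19, 15, 14, 13, 12]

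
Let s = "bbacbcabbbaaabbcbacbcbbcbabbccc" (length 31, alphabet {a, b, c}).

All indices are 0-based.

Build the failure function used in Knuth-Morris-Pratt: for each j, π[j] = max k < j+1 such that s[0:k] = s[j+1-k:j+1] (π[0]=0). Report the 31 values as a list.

[0, 1, 0, 0, 1, 0, 0, 1, 2, 2, 3, 0, 0, 1, 2, 0, 1, 0, 0, 1, 0, 1, 2, 0, 1, 0, 1, 2, 0, 0, 0]

π[0] = 0
j=1 s[j]='b': π[1]=1 (border 'b')
j=2 s[j]='a': k: 1→0; π[2]=0 (border '')
j=3 s[j]='c': π[3]=0 (border '')
j=4 s[j]='b': π[4]=1 (border 'b')
j=5 s[j]='c': k: 1→0; π[5]=0 (border '')
j=6 s[j]='a': π[6]=0 (border '')
j=7 s[j]='b': π[7]=1 (border 'b')
j=8 s[j]='b': π[8]=2 (border 'bb')
j=9 s[j]='b': k: 2→1; π[9]=2 (border 'bb')
j=10 s[j]='a': π[10]=3 (border 'bba')
j=11 s[j]='a': k: 3→0; π[11]=0 (border '')
j=12 s[j]='a': π[12]=0 (border '')
j=13 s[j]='b': π[13]=1 (border 'b')
j=14 s[j]='b': π[14]=2 (border 'bb')
j=15 s[j]='c': k: 2→1→0; π[15]=0 (border '')
j=16 s[j]='b': π[16]=1 (border 'b')
j=17 s[j]='a': k: 1→0; π[17]=0 (border '')
j=18 s[j]='c': π[18]=0 (border '')
j=19 s[j]='b': π[19]=1 (border 'b')
j=20 s[j]='c': k: 1→0; π[20]=0 (border '')
j=21 s[j]='b': π[21]=1 (border 'b')
j=22 s[j]='b': π[22]=2 (border 'bb')
j=23 s[j]='c': k: 2→1→0; π[23]=0 (border '')
j=24 s[j]='b': π[24]=1 (border 'b')
j=25 s[j]='a': k: 1→0; π[25]=0 (border '')
j=26 s[j]='b': π[26]=1 (border 'b')
j=27 s[j]='b': π[27]=2 (border 'bb')
j=28 s[j]='c': k: 2→1→0; π[28]=0 (border '')
j=29 s[j]='c': π[29]=0 (border '')
j=30 s[j]='c': π[30]=0 (border '')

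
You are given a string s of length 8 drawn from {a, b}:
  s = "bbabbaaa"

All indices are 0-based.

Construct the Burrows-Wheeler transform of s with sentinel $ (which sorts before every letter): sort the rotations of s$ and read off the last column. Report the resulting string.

rank  rotation   last
    0  $bbabbaaa  a
    1  a$bbabbaa  a
    2  aa$bbabba  a
    3  aaa$bbabb  b
    4  abbaaa$bb  b
    5  baaa$bbab  b
    6  babbaaa$b  b
    7  bbaaa$bba  a
    8  bbabbaaa$  $

aaabbbba$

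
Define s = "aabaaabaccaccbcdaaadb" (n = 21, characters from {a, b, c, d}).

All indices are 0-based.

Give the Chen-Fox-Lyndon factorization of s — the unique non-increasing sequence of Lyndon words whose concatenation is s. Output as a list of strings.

emit factor 1: 'aab' (i=0, period=3)
emit factor 2: 'aaabaccaccbcdaaadb' (i=3, period=18)

["aab", "aaabaccaccbcdaaadb"]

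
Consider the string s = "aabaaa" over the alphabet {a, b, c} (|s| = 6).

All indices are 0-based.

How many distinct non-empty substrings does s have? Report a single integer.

rank | idx | suffix
   0 |   5 | a
   1 |   4 | aa
   2 |   3 | aaa
   3 |   0 | aabaaa
   4 |   1 | abaaa
   5 |   2 | baaa

SA = [5, 4, 3, 0, 1, 2]
[i] adj suffixes → lcp
  [1] 5/4 → 1 ('a')
  [2] 4/3 → 2 ('aa')
  [3] 3/0 → 2 ('aa')
  [4] 0/1 → 1 ('a')
  [5] 1/2 → 0 ('')

n(n+1)/2 = 6·7/2 = 21
Σ LCP = 0 + 1 + 2 + 2 + 1 + 0 = 6
distinct = 21 − 6 = 15

15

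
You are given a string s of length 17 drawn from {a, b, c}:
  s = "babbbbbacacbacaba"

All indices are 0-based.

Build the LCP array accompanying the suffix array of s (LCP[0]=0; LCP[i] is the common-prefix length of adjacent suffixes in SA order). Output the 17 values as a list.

sorted suffixes:
  #0 SA[0]=16  'a'
  #1 SA[1]=14  'aba'
  #2 SA[2]=1  'abbbbbacacbacaba'
  #3 SA[3]=12  'acaba'
  #4 SA[4]=7  'acacbacaba'
  #5 SA[5]=9  'acbacaba'
  #6 SA[6]=15  'ba'
  #7 SA[7]=0  'babbbbbacacbacaba'
  #8 SA[8]=11  'bacaba'
  #9 SA[9]=6  'bacacbacaba'
  #10 SA[10]=5  'bbacacbacaba'
  #11 SA[11]=4  'bbbacacbacaba'
  #12 SA[12]=3  'bbbbacacbacaba'
  #13 SA[13]=2  'bbbbbacacbacaba'
  #14 SA[14]=13  'caba'
  #15 SA[15]=8  'cacbacaba'
  #16 SA[16]=10  'cbacaba'

SA = [16, 14, 1, 12, 7, 9, 15, 0, 11, 6, 5, 4, 3, 2, 13, 8, 10]
[i] adj suffixes → lcp
  [1] 16/14 → 1 ('a')
  [2] 14/1 → 2 ('ab')
  [3] 1/12 → 1 ('a')
  [4] 12/7 → 3 ('aca')
  [5] 7/9 → 2 ('ac')
  [6] 9/15 → 0 ('')
  [7] 15/0 → 2 ('ba')
  [8] 0/11 → 2 ('ba')
  [9] 11/6 → 4 ('baca')
  [10] 6/5 → 1 ('b')
  [11] 5/4 → 2 ('bb')
  [12] 4/3 → 3 ('bbb')
  [13] 3/2 → 4 ('bbbb')
  [14] 2/13 → 0 ('')
  [15] 13/8 → 2 ('ca')
  [16] 8/10 → 1 ('c')

[0, 1, 2, 1, 3, 2, 0, 2, 2, 4, 1, 2, 3, 4, 0, 2, 1]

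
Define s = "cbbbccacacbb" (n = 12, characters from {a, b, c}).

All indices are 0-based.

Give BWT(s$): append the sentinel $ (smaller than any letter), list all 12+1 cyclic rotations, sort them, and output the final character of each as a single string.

rank  rotation       last
    0  $cbbbccacacbb  b
    1  acacbb$cbbbcc  c
    2  acbb$cbbbccac  c
    3  b$cbbbccacacb  b
    4  bb$cbbbccacac  c
    5  bbbccacacbb$c  c
    6  bbccacacbb$cb  b
    7  bccacacbb$cbb  b
    8  cacacbb$cbbbc  c
    9  cacbb$cbbbcca  a
   10  cbb$cbbbccaca  a
   11  cbbbccacacbb$  $
   12  ccacacbb$cbbb  b

bccbccbbcaa$b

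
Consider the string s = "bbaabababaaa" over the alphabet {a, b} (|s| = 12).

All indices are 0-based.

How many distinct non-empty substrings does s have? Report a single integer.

rank→(start, suffix):
  0 → (11, 'a')
  1 → (10, 'aa')
  2 → (9, 'aaa')
  3 → (2, 'aabababaaa')
  4 → (7, 'abaaa')
  5 → (5, 'ababaaa')
  6 → (3, 'abababaaa')
  7 → (8, 'baaa')
  8 → (1, 'baabababaaa')
  9 → (6, 'babaaa')
  10 → (4, 'bababaaa')
  11 → (0, 'bbaabababaaa')

SA = [11, 10, 9, 2, 7, 5, 3, 8, 1, 6, 4, 0]
rank  pair      lcp
   1  s[11:],s[10:]  1  'a'
   2  s[10:],s[9:]  2  'aa'
   3  s[9:],s[2:]  2  'aa'
   4  s[2:],s[7:]  1  'a'
   5  s[7:],s[5:]  3  'aba'
   6  s[5:],s[3:]  5  'ababa'
   7  s[3:],s[8:]  0  ''
   8  s[8:],s[1:]  3  'baa'
   9  s[1:],s[6:]  2  'ba'
  10  s[6:],s[4:]  4  'baba'
  11  s[4:],s[0:]  1  'b'

n(n+1)/2 = 12·13/2 = 78
Σ LCP = 0 + 1 + 2 + 2 + 1 + 3 + 5 + 0 + 3 + 2 + 4 + 1 = 24
distinct = 78 − 24 = 54

54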